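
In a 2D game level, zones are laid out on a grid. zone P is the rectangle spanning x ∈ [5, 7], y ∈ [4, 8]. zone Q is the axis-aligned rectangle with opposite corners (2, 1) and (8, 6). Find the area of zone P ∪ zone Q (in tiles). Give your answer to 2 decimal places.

34.00

By inclusion–exclusion:
Individual areas: |zone P| = 8, |zone Q| = 30.
|zone P∩zone Q|: x∈[5,7], y∈[4,6] → 2·2 = 4.
|zone P ∪ zone Q| = 38 − 4 = 34.00.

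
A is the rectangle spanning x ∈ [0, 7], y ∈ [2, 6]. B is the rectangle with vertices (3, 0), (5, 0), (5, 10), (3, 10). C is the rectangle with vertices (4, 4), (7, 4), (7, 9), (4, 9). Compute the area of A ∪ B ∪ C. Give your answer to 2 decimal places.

46.00

By inclusion–exclusion:
Individual areas: |A| = 28, |B| = 20, |C| = 15.
|A∩B|: x∈[3,5], y∈[2,6] → 2·4 = 8.
|A∩C|: x∈[4,7], y∈[4,6] → 3·2 = 6.
|B∩C|: x∈[4,5], y∈[4,9] → 1·5 = 5.
|A∩B∩C| = 2.
|A ∪ B ∪ C| = 63 − 19 + 2 = 46.00.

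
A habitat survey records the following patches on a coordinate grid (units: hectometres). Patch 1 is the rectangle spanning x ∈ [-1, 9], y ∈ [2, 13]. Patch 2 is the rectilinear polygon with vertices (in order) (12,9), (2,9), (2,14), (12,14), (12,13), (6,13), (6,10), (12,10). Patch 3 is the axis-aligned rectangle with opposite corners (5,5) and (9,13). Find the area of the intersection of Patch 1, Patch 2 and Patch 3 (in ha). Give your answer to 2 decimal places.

7.00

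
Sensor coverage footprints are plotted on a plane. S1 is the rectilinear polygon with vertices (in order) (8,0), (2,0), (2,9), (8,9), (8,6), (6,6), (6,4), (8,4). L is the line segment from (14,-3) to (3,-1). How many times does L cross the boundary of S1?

0

The segment lies entirely outside S1 and never meets its boundary.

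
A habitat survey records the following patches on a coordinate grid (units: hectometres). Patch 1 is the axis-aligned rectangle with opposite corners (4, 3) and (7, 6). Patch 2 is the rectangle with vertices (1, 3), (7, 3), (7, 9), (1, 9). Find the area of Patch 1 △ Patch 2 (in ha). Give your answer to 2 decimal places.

27.00

|Patch 1∩Patch 2|: x∈[4,7], y∈[3,6] → 3·3 = 9.
|Patch 1 △ Patch 2| = |Patch 1| + |Patch 2| − 2·|Patch 1∩Patch 2| = 9 + 36 − 18 = 27.00.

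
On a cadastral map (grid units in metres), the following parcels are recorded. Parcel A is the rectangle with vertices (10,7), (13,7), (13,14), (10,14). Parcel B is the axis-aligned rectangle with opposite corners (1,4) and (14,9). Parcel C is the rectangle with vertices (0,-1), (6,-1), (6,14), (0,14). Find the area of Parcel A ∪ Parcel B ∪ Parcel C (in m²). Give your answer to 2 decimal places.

145.00

By inclusion–exclusion:
Individual areas: |Parcel A| = 21, |Parcel B| = 65, |Parcel C| = 90.
|Parcel A∩Parcel B|: x∈[10,13], y∈[7,9] → 3·2 = 6.
|Parcel A∩Parcel C| = 0 (no overlap).
|Parcel B∩Parcel C|: x∈[1,6], y∈[4,9] → 5·5 = 25.
|Parcel A∩Parcel B∩Parcel C| = 0.
|Parcel A ∪ Parcel B ∪ Parcel C| = 176 − 31 + 0 = 145.00.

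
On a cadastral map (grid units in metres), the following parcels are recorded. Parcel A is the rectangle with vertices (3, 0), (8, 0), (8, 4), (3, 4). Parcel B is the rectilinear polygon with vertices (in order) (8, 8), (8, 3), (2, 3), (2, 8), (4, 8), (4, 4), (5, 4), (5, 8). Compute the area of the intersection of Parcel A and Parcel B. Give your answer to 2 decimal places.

The intersection is the polygon with vertices (8,3), (3,3), (3,4), (4,4), (5,4), (8,4).
By the shoelace formula its area is 5.00.

5.00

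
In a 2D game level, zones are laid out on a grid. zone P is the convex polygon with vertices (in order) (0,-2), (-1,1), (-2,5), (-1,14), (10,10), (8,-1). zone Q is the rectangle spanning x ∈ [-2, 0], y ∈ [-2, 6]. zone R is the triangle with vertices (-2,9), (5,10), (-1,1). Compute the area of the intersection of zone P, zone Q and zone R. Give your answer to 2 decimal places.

5.81

The intersection is the polygon with vertices (0,6), (0,2.5), (-1,1), (-1.625,6).
By the shoelace formula its area is 5.81.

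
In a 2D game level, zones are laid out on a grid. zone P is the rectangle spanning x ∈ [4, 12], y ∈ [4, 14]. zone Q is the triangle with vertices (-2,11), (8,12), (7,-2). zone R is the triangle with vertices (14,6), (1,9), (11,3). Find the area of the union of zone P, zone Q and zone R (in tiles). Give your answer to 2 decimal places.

124.38

By inclusion–exclusion:
Individual areas: |zone P| = 80, |zone Q| = 69.5, |zone R| = 24.
|zone P∩zone Q| = 28.9143.
|zone P∩zone R| = 18.5436.
|zone Q∩zone R| = 8.0193.
|zone P∩zone Q∩zone R| = 6.3577.
|zone P ∪ zone Q ∪ zone R| = 173.5 − 55.4771 + 6.3577 = 124.38.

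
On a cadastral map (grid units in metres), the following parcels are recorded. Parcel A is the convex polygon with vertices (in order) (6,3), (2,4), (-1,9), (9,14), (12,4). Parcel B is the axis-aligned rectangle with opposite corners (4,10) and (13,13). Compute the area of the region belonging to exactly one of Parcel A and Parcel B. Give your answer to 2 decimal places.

84.50

|Parcel A| = 87.5, |Parcel B| = 27, |Parcel A∩Parcel B| = 15.
|Parcel A △ Parcel B| = |Parcel A| + |Parcel B| − 2·|Parcel A∩Parcel B| = 87.5 + 27 − 30 = 84.50.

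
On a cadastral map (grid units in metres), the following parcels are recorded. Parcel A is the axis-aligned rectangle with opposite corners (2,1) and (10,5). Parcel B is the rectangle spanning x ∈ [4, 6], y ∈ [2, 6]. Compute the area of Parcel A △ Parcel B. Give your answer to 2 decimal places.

28.00

|Parcel A∩Parcel B|: x∈[4,6], y∈[2,5] → 2·3 = 6.
|Parcel A △ Parcel B| = |Parcel A| + |Parcel B| − 2·|Parcel A∩Parcel B| = 32 + 8 − 12 = 28.00.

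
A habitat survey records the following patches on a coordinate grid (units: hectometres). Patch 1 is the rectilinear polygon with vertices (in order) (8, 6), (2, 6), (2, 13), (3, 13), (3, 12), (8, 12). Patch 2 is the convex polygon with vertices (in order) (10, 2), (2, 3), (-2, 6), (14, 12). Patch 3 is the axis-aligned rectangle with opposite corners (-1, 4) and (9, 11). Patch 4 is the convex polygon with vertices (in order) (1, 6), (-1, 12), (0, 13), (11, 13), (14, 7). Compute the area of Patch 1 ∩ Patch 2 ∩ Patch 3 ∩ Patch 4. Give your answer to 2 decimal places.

13.90

The intersection is the polygon with vertices (8,9.75), (8,6.538), (2,6.077), (2,7.5).
By the shoelace formula its area is 13.90.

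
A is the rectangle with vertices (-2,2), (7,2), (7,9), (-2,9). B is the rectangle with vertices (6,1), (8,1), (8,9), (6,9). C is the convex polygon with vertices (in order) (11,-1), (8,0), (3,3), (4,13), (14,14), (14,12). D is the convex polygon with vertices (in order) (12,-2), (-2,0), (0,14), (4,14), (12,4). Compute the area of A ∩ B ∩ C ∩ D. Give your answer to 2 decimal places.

7.00

The intersection is the polygon with vertices (6,9), (7,9), (7,2), (6,2).
By the shoelace formula its area is 7.00.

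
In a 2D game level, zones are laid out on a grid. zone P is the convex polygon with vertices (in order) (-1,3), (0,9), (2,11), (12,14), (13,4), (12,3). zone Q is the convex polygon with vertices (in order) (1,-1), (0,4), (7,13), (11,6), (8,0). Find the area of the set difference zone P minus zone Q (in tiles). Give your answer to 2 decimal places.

|zone P| = 117.5, |zone P∩zone Q| = 61.9622.
|zone P ∖ zone Q| = |zone P| − |zone P∩zone Q| = 117.5 − 61.9622 = 55.54.

55.54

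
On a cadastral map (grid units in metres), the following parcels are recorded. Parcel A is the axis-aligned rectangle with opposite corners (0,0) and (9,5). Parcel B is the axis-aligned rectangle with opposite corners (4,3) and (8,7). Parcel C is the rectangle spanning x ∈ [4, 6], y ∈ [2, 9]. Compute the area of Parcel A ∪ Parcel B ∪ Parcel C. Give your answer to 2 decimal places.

By inclusion–exclusion:
Individual areas: |Parcel A| = 45, |Parcel B| = 16, |Parcel C| = 14.
|Parcel A∩Parcel B|: x∈[4,8], y∈[3,5] → 4·2 = 8.
|Parcel A∩Parcel C|: x∈[4,6], y∈[2,5] → 2·3 = 6.
|Parcel B∩Parcel C|: x∈[4,6], y∈[3,7] → 2·4 = 8.
|Parcel A∩Parcel B∩Parcel C| = 4.
|Parcel A ∪ Parcel B ∪ Parcel C| = 75 − 22 + 4 = 57.00.

57.00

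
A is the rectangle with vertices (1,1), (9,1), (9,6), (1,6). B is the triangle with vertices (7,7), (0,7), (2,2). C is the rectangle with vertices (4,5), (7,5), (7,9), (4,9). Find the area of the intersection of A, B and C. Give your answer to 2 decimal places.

1.50

The intersection is the polygon with vertices (6,6), (5,5), (4,5), (4,6).
By the shoelace formula its area is 1.50.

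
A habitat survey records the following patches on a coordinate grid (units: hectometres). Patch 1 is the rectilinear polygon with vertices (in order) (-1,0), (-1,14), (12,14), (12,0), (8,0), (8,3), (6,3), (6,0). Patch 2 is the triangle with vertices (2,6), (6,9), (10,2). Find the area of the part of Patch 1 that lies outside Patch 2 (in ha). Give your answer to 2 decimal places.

156.00

|Patch 1| = 176, |Patch 1∩Patch 2| = 20.
|Patch 1 ∖ Patch 2| = |Patch 1| − |Patch 1∩Patch 2| = 176 − 20 = 156.00.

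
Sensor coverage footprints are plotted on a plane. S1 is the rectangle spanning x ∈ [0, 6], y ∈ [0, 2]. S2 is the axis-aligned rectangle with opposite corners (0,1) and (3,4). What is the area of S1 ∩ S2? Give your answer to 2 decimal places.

|S1∩S2|: x∈[0,3], y∈[1,2] → 3·1 = 3.

3.00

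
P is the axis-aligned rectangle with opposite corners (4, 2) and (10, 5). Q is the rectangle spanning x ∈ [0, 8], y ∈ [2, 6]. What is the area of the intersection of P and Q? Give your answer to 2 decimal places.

12.00

|P∩Q|: x∈[4,8], y∈[2,5] → 4·3 = 12.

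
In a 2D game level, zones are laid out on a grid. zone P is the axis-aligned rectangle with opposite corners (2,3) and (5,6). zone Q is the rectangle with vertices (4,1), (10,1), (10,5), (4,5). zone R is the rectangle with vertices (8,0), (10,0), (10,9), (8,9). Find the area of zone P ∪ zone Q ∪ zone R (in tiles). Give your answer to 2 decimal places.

By inclusion–exclusion:
Individual areas: |zone P| = 9, |zone Q| = 24, |zone R| = 18.
|zone P∩zone Q|: x∈[4,5], y∈[3,5] → 1·2 = 2.
|zone P∩zone R| = 0 (no overlap).
|zone Q∩zone R|: x∈[8,10], y∈[1,5] → 2·4 = 8.
|zone P∩zone Q∩zone R| = 0.
|zone P ∪ zone Q ∪ zone R| = 51 − 10 + 0 = 41.00.

41.00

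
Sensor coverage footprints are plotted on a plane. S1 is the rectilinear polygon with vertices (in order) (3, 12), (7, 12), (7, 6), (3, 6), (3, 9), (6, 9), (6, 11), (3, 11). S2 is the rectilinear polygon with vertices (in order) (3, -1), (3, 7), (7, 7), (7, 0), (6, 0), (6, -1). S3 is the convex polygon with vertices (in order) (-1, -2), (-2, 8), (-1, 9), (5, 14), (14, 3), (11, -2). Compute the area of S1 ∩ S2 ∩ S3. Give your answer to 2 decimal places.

The intersection is the polygon with vertices (3,6), (3,7), (7,7), (7,6).
By the shoelace formula its area is 4.00.

4.00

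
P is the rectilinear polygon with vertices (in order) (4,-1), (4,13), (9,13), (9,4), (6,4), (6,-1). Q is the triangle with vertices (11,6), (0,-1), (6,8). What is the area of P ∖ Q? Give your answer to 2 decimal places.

|P| = 55, |P∩Q| = 18.4208.
|P ∖ Q| = |P| − |P∩Q| = 55 − 18.4208 = 36.58.

36.58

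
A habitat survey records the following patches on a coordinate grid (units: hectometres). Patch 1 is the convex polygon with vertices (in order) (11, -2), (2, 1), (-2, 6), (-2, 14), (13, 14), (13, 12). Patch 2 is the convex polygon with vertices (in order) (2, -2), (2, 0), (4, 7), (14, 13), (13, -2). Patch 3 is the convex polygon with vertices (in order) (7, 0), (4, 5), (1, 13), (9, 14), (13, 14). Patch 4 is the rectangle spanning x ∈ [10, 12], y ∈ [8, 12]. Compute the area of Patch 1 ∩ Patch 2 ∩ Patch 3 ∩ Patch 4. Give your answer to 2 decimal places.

3.52

The intersection is the polygon with vertices (12,11.8), (12,11.667), (10.429,8), (10,8), (10,10.6).
By the shoelace formula its area is 3.52.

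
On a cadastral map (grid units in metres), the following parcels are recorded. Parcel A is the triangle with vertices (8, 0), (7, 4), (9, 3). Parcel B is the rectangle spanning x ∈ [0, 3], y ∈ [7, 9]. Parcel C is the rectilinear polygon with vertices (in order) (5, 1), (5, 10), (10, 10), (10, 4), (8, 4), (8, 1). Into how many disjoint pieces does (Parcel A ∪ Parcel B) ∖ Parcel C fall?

(Parcel A ∪ Parcel B) ∖ Parcel C splits into 2 disjoint pieces (area 1.875, area 6).

2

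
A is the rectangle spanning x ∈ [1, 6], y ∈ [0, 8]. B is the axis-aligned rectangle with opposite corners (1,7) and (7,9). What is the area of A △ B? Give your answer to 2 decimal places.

|A∩B|: x∈[1,6], y∈[7,8] → 5·1 = 5.
|A △ B| = |A| + |B| − 2·|A∩B| = 40 + 12 − 10 = 42.00.

42.00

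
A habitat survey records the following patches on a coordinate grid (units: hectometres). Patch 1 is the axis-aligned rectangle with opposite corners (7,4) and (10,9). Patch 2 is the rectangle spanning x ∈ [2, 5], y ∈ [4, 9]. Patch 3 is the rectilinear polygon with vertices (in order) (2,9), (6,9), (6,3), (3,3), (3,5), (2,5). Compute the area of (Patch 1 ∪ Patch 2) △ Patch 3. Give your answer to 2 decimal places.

|Patch 1 ∪ Patch 2| = 30.
|(Patch 1 ∪ Patch 2) ∩ Patch 3| = 14.
|(Patch 1 ∪ Patch 2) △ Patch 3| = 30 + 22 − 28 = 24.00.

24.00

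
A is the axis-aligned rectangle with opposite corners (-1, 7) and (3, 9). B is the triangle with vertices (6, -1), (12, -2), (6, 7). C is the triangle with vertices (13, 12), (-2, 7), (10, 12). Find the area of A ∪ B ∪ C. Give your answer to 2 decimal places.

38.51

By inclusion–exclusion:
Individual areas: |A| = 8, |B| = 24, |C| = 7.5.
|A∩B| = 0.
|A∩C| = 0.9917.
|B∩C| = 0.
|A∩B∩C| = 0.
|A ∪ B ∪ C| = 39.5 − 0.9917 + 0 = 38.51.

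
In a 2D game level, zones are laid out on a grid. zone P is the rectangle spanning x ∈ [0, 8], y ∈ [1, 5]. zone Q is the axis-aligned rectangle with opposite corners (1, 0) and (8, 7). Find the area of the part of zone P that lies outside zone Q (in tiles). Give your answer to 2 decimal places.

|zone P∩zone Q|: x∈[1,8], y∈[1,5] → 7·4 = 28.
|zone P| = 32.
|zone P ∖ zone Q| = |zone P| − |zone P∩zone Q| = 32 − 28 = 4.00.

4.00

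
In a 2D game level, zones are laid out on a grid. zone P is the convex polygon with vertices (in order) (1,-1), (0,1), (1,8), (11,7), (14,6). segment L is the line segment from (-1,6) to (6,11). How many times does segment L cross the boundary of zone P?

The segment meets the boundary at (0.909,7.364), (1.702,7.93).

2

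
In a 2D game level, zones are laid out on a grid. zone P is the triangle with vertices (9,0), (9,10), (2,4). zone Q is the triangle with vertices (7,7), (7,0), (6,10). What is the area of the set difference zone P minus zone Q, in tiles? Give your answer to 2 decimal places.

32.12

|zone P| = 35, |zone P∩zone Q| = 2.8781.
|zone P ∖ zone Q| = |zone P| − |zone P∩zone Q| = 35 − 2.8781 = 32.12.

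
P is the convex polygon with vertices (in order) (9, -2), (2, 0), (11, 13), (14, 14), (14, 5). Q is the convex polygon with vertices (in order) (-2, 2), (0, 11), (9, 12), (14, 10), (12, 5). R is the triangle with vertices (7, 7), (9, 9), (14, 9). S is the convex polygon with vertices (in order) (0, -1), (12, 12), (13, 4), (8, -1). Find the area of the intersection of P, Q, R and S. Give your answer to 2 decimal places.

The intersection is the polygon with vertices (7.522,7.149), (9.231,9), (12.375,9), (12.431,8.552).
By the shoelace formula its area is 4.05.

4.05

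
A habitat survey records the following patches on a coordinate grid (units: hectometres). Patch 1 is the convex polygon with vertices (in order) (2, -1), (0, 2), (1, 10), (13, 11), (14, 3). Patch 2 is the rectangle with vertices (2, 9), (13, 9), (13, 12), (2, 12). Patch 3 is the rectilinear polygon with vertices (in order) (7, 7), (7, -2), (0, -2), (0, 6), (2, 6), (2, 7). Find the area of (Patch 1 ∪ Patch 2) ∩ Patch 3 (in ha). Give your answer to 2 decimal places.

The region (Patch 1 ∪ Patch 2) ∩ Patch 3 is the polygon with vertices (0.5,6), (2,6), (2,7), (7,7), (7,0.667), (2,-1), (0,2).
By the shoelace formula its area is 45.83.

45.83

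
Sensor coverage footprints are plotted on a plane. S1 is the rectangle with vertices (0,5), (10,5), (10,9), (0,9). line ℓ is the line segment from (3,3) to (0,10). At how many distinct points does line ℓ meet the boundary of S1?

2

The segment meets the boundary at (0.429,9), (2.143,5).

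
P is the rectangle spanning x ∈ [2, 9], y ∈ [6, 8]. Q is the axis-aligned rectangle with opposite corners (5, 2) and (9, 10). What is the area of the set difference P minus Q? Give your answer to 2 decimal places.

6.00

|P∩Q|: x∈[5,9], y∈[6,8] → 4·2 = 8.
|P| = 14.
|P ∖ Q| = |P| − |P∩Q| = 14 − 8 = 6.00.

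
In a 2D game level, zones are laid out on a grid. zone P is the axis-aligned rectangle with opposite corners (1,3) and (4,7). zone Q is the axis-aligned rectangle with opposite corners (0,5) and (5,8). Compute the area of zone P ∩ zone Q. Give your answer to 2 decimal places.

6.00

|zone P∩zone Q|: x∈[1,4], y∈[5,7] → 3·2 = 6.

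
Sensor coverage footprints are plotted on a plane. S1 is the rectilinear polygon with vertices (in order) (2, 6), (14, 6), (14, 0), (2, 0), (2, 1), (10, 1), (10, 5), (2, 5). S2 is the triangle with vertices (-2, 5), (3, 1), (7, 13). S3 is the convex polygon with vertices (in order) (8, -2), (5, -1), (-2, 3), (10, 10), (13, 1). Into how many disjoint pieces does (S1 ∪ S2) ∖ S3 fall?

3

(S1 ∪ S2) ∖ S3 splits into 3 disjoint pieces (area 11, area 0.4464, area 24.2611).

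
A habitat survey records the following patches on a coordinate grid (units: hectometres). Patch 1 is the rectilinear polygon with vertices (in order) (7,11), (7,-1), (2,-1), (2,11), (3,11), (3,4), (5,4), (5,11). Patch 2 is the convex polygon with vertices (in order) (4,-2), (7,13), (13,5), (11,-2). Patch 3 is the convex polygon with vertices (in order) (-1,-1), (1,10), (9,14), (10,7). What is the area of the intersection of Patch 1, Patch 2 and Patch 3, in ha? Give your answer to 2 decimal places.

The intersection is the polygon with vertices (6.6,11), (7,11), (7,4.818), (5.085,3.425).
By the shoelace formula its area is 7.43.

7.43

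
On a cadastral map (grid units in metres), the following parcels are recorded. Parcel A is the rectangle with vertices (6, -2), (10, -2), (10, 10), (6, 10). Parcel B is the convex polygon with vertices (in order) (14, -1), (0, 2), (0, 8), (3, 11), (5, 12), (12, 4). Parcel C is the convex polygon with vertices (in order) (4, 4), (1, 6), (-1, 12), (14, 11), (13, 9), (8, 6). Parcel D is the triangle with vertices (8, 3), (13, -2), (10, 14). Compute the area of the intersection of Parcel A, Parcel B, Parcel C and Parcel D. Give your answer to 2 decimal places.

0.48

The intersection is the polygon with vertices (9.475,6.885), (8.612,6.367), (8.839,7.613).
By the shoelace formula its area is 0.48.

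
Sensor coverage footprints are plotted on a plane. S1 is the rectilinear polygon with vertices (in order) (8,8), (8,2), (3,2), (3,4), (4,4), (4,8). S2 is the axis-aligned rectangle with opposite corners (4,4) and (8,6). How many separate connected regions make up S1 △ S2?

S1 △ S2 splits into 2 disjoint pieces (area 8, area 10).

2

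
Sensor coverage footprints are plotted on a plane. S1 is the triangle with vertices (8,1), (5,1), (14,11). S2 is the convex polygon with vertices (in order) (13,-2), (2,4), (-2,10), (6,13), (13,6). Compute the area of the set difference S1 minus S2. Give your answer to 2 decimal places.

2.92

|S1| = 15, |S1∩S2| = 12.0804.
|S1 ∖ S2| = |S1| − |S1∩S2| = 15 − 12.0804 = 2.92.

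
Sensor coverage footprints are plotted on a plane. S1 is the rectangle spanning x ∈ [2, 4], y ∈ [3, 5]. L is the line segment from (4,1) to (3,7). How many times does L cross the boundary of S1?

2

The segment meets the boundary at (3.333,5), (3.667,3).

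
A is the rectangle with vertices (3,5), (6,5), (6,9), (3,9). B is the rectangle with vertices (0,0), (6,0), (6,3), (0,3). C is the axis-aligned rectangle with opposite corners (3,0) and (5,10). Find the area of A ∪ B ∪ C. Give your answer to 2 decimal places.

By inclusion–exclusion:
Individual areas: |A| = 12, |B| = 18, |C| = 20.
|A∩B| = 0 (no overlap).
|A∩C|: x∈[3,5], y∈[5,9] → 2·4 = 8.
|B∩C|: x∈[3,5], y∈[0,3] → 2·3 = 6.
|A∩B∩C| = 0.
|A ∪ B ∪ C| = 50 − 14 + 0 = 36.00.

36.00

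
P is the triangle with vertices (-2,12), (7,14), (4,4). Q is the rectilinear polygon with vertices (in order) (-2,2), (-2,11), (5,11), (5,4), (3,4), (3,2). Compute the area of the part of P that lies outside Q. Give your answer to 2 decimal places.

18.29

|P| = 42, |P∩Q| = 23.7083.
|P ∖ Q| = |P| − |P∩Q| = 42 − 23.7083 = 18.29.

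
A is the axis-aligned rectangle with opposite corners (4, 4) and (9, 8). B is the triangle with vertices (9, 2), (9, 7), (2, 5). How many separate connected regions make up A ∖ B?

A ∖ B splits into 2 disjoint pieces (area 8.5714, area 0.0238).

2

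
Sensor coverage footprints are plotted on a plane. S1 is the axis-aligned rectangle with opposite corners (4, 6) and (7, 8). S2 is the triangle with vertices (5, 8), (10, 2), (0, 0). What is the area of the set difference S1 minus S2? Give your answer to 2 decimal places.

3.13

|S1| = 6, |S1∩S2| = 2.8667.
|S1 ∖ S2| = |S1| − |S1∩S2| = 6 − 2.8667 = 3.13.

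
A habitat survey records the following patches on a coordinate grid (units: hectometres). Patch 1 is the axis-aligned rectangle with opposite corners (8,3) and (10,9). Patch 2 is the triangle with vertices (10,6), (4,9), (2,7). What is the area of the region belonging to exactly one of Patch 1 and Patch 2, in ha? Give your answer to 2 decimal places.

19.50

|Patch 1| = 12, |Patch 2| = 9, |Patch 1∩Patch 2| = 0.75.
|Patch 1 △ Patch 2| = |Patch 1| + |Patch 2| − 2·|Patch 1∩Patch 2| = 12 + 9 − 1.5 = 19.50.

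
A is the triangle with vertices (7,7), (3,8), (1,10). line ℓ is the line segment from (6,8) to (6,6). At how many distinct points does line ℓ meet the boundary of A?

2

The segment meets the boundary at (6,7.25), (6,7.5).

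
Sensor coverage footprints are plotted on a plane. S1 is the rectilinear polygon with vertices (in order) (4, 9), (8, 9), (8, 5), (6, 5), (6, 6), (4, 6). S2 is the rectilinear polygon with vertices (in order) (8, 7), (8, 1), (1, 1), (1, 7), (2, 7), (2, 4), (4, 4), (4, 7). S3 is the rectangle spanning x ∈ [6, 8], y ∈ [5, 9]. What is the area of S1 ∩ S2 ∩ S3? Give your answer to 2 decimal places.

4.00

The intersection is the polygon with vertices (6,5), (6,6), (6,7), (8,7), (8,5).
By the shoelace formula its area is 4.00.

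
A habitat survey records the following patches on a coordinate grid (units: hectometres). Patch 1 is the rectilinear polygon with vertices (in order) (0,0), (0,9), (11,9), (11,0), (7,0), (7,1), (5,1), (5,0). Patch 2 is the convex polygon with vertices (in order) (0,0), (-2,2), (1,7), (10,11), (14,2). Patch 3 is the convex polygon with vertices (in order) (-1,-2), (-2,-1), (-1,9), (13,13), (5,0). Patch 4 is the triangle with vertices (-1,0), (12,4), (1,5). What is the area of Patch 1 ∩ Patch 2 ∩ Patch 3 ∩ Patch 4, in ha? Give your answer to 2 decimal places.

22.61

The intersection is the polygon with vertices (6.402,2.277), (0,0.308), (0,2.5), (1,5), (7.702,4.391).
By the shoelace formula its area is 22.61.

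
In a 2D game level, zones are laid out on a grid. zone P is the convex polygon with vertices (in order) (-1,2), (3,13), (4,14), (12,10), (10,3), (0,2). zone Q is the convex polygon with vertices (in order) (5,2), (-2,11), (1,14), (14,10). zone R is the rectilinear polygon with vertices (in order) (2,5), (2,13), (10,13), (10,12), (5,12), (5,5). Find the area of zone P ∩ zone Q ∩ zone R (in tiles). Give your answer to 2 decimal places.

The intersection is the polygon with vertices (7.5,12), (5,12), (5,5), (2.667,5), (2,5.857), (2,10.25), (3,13), (4.25,13).
By the shoelace formula its area is 23.21.

23.21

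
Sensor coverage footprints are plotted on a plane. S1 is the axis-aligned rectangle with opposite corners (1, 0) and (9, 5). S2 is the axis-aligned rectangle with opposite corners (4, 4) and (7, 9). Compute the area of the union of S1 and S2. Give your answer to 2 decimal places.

By inclusion–exclusion:
Individual areas: |S1| = 40, |S2| = 15.
|S1∩S2|: x∈[4,7], y∈[4,5] → 3·1 = 3.
|S1 ∪ S2| = 55 − 3 = 52.00.

52.00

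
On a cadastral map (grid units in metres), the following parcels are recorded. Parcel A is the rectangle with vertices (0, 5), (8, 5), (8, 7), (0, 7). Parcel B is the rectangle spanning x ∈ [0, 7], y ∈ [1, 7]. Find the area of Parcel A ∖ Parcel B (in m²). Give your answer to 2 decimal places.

2.00

|Parcel A∩Parcel B|: x∈[0,7], y∈[5,7] → 7·2 = 14.
|Parcel A| = 16.
|Parcel A ∖ Parcel B| = |Parcel A| − |Parcel A∩Parcel B| = 16 − 14 = 2.00.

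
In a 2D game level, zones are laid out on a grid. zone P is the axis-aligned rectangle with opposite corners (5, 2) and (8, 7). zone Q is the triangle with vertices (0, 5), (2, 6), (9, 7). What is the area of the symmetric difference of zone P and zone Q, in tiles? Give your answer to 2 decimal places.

|zone P| = 15, |zone Q| = 2.5, |zone P∩zone Q| = 0.5952.
|zone P △ zone Q| = |zone P| + |zone Q| − 2·|zone P∩zone Q| = 15 + 2.5 − 1.1905 = 16.31.

16.31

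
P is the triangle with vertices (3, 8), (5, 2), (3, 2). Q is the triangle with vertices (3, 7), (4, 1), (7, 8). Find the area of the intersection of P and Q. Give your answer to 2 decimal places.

3.55

The intersection is the polygon with vertices (4.75,2.75), (4.429,2), (3.833,2), (3,7), (3.308,7.077).
By the shoelace formula its area is 3.55.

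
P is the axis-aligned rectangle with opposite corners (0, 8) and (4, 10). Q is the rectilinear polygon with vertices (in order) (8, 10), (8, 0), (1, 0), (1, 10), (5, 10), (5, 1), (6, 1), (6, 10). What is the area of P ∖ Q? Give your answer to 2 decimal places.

2.00

|P| = 8, |P∩Q| = 6.
|P ∖ Q| = |P| − |P∩Q| = 8 − 6 = 2.00.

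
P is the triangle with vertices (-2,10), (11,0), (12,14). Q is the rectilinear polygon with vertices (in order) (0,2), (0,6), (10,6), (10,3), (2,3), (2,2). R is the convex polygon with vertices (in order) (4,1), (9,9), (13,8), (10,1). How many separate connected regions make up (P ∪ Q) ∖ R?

2

(P ∪ Q) ∖ R splits into 2 disjoint pieces (area 82.3149, area 2.2929).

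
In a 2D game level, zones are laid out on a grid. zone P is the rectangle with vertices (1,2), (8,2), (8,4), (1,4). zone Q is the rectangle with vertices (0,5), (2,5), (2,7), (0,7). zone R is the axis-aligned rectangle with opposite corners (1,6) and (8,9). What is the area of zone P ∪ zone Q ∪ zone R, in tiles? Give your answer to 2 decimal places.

38.00

By inclusion–exclusion:
Individual areas: |zone P| = 14, |zone Q| = 4, |zone R| = 21.
|zone P∩zone Q| = 0 (no overlap).
|zone P∩zone R| = 0 (no overlap).
|zone Q∩zone R|: x∈[1,2], y∈[6,7] → 1·1 = 1.
|zone P∩zone Q∩zone R| = 0.
|zone P ∪ zone Q ∪ zone R| = 39 − 1 + 0 = 38.00.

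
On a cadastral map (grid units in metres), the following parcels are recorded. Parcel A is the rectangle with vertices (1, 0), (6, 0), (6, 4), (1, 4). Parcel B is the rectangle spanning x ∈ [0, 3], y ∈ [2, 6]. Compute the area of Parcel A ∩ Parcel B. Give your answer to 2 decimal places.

|Parcel A∩Parcel B|: x∈[1,3], y∈[2,4] → 2·2 = 4.

4.00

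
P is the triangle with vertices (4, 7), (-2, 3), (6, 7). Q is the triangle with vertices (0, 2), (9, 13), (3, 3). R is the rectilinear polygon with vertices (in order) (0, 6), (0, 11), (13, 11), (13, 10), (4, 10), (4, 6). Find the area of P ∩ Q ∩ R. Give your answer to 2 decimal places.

0.32

The intersection is the polygon with vertices (4,6.889), (4,6), (3.273,6).
By the shoelace formula its area is 0.32.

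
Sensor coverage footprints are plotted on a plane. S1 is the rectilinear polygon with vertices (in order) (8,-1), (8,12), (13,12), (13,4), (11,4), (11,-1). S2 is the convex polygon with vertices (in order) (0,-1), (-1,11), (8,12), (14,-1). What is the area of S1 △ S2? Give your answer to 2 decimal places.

140.96

|S1| = 55, |S2| = 145.5, |S1∩S2| = 29.7692.
|S1 △ S2| = |S1| + |S2| − 2·|S1∩S2| = 55 + 145.5 − 59.5385 = 140.96.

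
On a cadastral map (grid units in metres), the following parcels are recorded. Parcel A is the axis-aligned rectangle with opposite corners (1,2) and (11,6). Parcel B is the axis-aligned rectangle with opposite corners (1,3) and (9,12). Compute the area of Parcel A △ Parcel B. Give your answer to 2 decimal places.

|Parcel A∩Parcel B|: x∈[1,9], y∈[3,6] → 8·3 = 24.
|Parcel A △ Parcel B| = |Parcel A| + |Parcel B| − 2·|Parcel A∩Parcel B| = 40 + 72 − 48 = 64.00.

64.00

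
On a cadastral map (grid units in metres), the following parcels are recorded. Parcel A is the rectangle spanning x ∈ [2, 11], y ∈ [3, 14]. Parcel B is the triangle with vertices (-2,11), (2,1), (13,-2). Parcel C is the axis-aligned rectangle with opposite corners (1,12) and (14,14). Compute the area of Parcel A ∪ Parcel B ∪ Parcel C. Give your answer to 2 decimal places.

By inclusion–exclusion:
Individual areas: |Parcel A| = 99, |Parcel B| = 49, |Parcel C| = 26.
|Parcel A∩Parcel B| = 11.8564.
|Parcel A∩Parcel C|: x∈[2,11], y∈[12,14] → 9·2 = 18.
|Parcel B∩Parcel C| = 0.
|Parcel A∩Parcel B∩Parcel C| = 0.
|Parcel A ∪ Parcel B ∪ Parcel C| = 174 − 29.8564 + 0 = 144.14.

144.14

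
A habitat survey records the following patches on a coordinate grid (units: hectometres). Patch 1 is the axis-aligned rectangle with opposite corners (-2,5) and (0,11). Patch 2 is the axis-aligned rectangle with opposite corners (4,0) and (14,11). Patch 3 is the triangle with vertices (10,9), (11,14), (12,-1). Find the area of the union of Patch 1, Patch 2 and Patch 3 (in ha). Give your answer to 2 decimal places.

By inclusion–exclusion:
Individual areas: |Patch 1| = 12, |Patch 2| = 110, |Patch 3| = 10.
|Patch 1∩Patch 2| = 0 (no overlap).
|Patch 1∩Patch 3| = 0.
|Patch 2∩Patch 3| = 8.7333.
|Patch 1∩Patch 2∩Patch 3| = 0.
|Patch 1 ∪ Patch 2 ∪ Patch 3| = 132 − 8.7333 + 0 = 123.27.

123.27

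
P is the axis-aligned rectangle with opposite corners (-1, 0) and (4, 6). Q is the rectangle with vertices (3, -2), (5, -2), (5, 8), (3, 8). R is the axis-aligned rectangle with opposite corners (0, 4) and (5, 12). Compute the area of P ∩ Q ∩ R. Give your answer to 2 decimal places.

2.00

The intersection is the polygon with vertices (4,4), (3,4), (3,6), (4,6).
By the shoelace formula its area is 2.00.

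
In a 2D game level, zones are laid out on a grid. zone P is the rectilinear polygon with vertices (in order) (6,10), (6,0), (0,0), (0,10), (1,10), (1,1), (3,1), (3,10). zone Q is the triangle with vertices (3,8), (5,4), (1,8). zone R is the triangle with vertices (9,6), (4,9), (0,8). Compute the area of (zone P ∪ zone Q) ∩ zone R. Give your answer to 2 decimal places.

5.77

|zone P ∪ zone Q| = 44.
|(zone P ∪ zone Q) ∩ zone R| = 5.77.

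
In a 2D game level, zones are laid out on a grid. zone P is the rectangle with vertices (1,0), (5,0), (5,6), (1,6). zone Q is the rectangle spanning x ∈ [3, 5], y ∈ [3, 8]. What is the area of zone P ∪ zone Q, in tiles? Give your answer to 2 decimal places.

By inclusion–exclusion:
Individual areas: |zone P| = 24, |zone Q| = 10.
|zone P∩zone Q|: x∈[3,5], y∈[3,6] → 2·3 = 6.
|zone P ∪ zone Q| = 34 − 6 = 28.00.

28.00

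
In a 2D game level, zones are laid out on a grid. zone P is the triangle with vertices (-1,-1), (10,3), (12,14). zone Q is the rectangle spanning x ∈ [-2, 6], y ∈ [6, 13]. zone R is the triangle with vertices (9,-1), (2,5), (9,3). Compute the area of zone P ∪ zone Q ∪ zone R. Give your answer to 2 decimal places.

By inclusion–exclusion:
Individual areas: |zone P| = 56.5, |zone Q| = 56, |zone R| = 14.
|zone P∩zone Q| = 0.5026.
|zone P∩zone R| = 7.9482.
|zone Q∩zone R| = 0.
|zone P∩zone Q∩zone R| = 0.
|zone P ∪ zone Q ∪ zone R| = 126.5 − 8.4507 + 0 = 118.05.

118.05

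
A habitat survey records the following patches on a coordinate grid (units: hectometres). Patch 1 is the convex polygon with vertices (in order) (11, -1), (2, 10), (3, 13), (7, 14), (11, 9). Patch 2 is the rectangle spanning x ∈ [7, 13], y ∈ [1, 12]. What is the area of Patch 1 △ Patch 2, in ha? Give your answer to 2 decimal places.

63.03

|Patch 1| = 71, |Patch 2| = 66, |Patch 1∩Patch 2| = 36.9859.
|Patch 1 △ Patch 2| = |Patch 1| + |Patch 2| − 2·|Patch 1∩Patch 2| = 71 + 66 − 73.9717 = 63.03.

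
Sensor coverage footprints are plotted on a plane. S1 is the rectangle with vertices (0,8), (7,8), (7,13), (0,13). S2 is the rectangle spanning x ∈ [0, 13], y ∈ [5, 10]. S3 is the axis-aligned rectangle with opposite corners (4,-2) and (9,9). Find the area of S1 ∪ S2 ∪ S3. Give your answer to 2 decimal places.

By inclusion–exclusion:
Individual areas: |S1| = 35, |S2| = 65, |S3| = 55.
|S1∩S2|: x∈[0,7], y∈[8,10] → 7·2 = 14.
|S1∩S3|: x∈[4,7], y∈[8,9] → 3·1 = 3.
|S2∩S3|: x∈[4,9], y∈[5,9] → 5·4 = 20.
|S1∩S2∩S3| = 3.
|S1 ∪ S2 ∪ S3| = 155 − 37 + 3 = 121.00.

121.00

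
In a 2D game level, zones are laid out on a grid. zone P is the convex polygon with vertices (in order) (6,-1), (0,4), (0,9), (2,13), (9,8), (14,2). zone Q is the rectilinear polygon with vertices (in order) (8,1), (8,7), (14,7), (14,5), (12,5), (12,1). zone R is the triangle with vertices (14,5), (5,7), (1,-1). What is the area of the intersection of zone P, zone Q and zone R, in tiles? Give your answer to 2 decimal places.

10.38

The intersection is the polygon with vertices (12,4.077), (8,2.231), (8,6.333), (10.932,5.682), (12,4.4).
By the shoelace formula its area is 10.38.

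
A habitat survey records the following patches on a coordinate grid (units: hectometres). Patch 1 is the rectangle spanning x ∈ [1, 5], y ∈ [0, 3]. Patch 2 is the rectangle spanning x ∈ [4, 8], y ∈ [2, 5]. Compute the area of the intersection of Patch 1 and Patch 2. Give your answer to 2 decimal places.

1.00

|Patch 1∩Patch 2|: x∈[4,5], y∈[2,3] → 1·1 = 1.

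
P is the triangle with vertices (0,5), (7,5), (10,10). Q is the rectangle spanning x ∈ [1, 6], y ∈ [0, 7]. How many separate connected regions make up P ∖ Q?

2

P ∖ Q splits into 2 disjoint pieces (area 0.25, area 9.5).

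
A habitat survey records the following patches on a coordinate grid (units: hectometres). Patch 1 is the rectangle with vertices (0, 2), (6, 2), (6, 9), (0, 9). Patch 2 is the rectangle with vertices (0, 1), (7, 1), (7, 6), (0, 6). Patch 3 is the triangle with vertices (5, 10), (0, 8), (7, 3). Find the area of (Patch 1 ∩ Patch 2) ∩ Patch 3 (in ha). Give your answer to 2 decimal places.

The region (Patch 1 ∩ Patch 2) ∩ Patch 3 is the polygon with vertices (6,6), (6,3.714), (2.8,6).
By the shoelace formula its area is 3.66.

3.66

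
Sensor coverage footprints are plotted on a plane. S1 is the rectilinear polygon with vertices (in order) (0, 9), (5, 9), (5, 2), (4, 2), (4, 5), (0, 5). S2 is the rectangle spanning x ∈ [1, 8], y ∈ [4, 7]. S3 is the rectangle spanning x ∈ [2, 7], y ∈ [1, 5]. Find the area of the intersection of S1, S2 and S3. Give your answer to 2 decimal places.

1.00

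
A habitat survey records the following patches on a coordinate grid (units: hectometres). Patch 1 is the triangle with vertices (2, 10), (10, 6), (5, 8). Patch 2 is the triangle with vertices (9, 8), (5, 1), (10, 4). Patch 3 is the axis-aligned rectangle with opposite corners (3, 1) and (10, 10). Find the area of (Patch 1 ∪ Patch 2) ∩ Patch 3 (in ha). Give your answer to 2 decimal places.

|Patch 1 ∪ Patch 2| = 13.3705.
|(Patch 1 ∪ Patch 2) ∩ Patch 3| = 13.29.

13.29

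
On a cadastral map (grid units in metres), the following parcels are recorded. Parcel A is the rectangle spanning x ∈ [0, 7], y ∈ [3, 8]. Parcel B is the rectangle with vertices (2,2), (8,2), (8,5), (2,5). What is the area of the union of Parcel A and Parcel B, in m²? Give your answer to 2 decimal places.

43.00

By inclusion–exclusion:
Individual areas: |Parcel A| = 35, |Parcel B| = 18.
|Parcel A∩Parcel B|: x∈[2,7], y∈[3,5] → 5·2 = 10.
|Parcel A ∪ Parcel B| = 53 − 10 = 43.00.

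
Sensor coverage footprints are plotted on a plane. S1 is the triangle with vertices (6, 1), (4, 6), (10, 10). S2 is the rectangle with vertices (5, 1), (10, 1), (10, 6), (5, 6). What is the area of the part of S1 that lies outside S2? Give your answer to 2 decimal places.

9.69

|S1| = 19, |S1∩S2| = 9.3056.
|S1 ∖ S2| = |S1| − |S1∩S2| = 19 − 9.3056 = 9.69.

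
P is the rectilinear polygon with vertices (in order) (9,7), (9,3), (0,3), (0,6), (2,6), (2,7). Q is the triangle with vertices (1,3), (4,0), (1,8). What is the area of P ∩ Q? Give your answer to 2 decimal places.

The intersection is the polygon with vertices (1,3), (1,6), (1.75,6), (2.875,3).
By the shoelace formula its area is 3.94.

3.94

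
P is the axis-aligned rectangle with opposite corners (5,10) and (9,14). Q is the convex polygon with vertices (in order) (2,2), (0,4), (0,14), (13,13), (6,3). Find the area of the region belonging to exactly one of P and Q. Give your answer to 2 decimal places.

91.81

|P| = 16, |Q| = 103.5, |P∩Q| = 13.8462.
|P △ Q| = |P| + |Q| − 2·|P∩Q| = 16 + 103.5 − 27.6923 = 91.81.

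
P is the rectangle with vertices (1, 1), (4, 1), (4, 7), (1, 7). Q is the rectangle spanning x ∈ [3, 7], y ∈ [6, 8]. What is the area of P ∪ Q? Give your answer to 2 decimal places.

25.00

By inclusion–exclusion:
Individual areas: |P| = 18, |Q| = 8.
|P∩Q|: x∈[3,4], y∈[6,7] → 1·1 = 1.
|P ∪ Q| = 26 − 1 = 25.00.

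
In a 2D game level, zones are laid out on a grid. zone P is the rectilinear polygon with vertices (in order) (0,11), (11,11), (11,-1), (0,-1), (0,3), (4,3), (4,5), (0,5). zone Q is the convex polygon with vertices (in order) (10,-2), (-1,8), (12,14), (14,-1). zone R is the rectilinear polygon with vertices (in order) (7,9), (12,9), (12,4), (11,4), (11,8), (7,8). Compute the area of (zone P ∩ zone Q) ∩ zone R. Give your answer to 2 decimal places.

|zone P ∩ zone Q| = 87.701.
|(zone P ∩ zone Q) ∩ zone R| = 4.00.

4.00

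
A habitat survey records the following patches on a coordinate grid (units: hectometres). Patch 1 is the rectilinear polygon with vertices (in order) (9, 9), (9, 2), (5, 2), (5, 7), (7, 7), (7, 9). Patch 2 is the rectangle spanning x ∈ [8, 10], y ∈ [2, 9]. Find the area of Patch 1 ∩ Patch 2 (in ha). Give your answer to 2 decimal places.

The intersection is the polygon with vertices (9,2), (8,2), (8,9), (9,9).
By the shoelace formula its area is 7.00.

7.00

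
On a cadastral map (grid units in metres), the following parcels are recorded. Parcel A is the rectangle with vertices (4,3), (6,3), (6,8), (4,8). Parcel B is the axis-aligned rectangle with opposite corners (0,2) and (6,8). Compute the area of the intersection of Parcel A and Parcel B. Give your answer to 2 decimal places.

10.00

|Parcel A∩Parcel B|: x∈[4,6], y∈[3,8] → 2·5 = 10.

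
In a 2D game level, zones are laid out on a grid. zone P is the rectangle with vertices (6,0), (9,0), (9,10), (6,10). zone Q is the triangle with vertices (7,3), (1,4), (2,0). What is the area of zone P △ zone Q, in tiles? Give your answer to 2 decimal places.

|zone P| = 30, |zone Q| = 11.5, |zone P∩zone Q| = 0.3833.
|zone P △ zone Q| = |zone P| + |zone Q| − 2·|zone P∩zone Q| = 30 + 11.5 − 0.7667 = 40.73.

40.73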